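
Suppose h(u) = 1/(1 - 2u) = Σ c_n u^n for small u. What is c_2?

4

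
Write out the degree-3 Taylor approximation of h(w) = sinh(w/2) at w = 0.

w^3/48 + w/2

Compute the successive derivatives at the expansion point and divide by k!.
h(0) = 0
h′(0) = 1/2
h′′(0) = 0
h′′′(0) = 1/8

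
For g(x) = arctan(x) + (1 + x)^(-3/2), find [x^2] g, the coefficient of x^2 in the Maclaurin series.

15/8

Add the two expansions coefficient-wise.
g(0) = 1
g′(0) = -1/2
g′′(0) = 15/4
So c_2 = g′′(0)/2! = 15/8.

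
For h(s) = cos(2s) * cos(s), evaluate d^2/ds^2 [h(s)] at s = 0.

-5

Write out both Maclaurin series and multiply, keeping only the needed powers.
From the series, [s^2] h = -5/2; multiply by 2! = 2 to get -5.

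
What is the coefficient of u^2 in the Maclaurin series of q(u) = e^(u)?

q(0) = 1
q′(0) = 1
q′′(0) = 1
Dividing each by k! gives the coefficients c_0, ..., c_2.

1/2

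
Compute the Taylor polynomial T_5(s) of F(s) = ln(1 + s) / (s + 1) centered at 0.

137*s^5/60 - 25*s^4/12 + 11*s^3/6 - 3*s^2/2 + s

Use 1/(1 - r) = Σ r^k on the denominator, then take the Cauchy product.
F(0) = 0
F′(0) = 1
F′′(0) = -3
F′′′(0) = 11
F^(4)(0) = -50
F^(5)(0) = 274
The Taylor polynomial is Σ F^(k)(0)/k! · s^k.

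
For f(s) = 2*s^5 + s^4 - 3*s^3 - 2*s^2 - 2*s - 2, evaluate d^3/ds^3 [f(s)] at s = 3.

The coefficient of (s - 3)^3 in the expansion is 189, so f′′′(3) = 3! * (189) = 1134.

1134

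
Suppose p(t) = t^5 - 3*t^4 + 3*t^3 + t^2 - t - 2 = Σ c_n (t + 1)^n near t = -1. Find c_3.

25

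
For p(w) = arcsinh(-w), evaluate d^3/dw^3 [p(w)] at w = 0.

From the series, [w^3] p = 1/6; multiply by 3! = 6 to get 1.

1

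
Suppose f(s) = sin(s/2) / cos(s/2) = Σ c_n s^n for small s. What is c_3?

Invert the denominator's series and multiply.
f(0) = 0
f′(0) = 1/2
f′′(0) = 0
f′′′(0) = 1/4
So c_3 = f′′′(0)/3! = 1/24.

1/24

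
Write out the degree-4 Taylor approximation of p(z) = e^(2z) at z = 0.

2*z^4/3 + 4*z^3/3 + 2*z^2 + 2*z + 1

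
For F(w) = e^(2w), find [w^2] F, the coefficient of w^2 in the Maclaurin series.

2

Use the known series and substitute for the argument.
[w^0] = 1;  [w^1] = 2;  [w^2] = 2.
So c_2 = F′′(0)/2! = 2.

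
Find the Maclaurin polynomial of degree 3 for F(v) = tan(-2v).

-8*v^3/3 - 2*v

F(0) = 0
F′(0) = -2
F′′(0) = 0
F′′′(0) = -16
The Taylor polynomial is Σ F^(k)(0)/k! · v^k.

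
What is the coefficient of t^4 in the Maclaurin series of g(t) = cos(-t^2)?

c_4 = g^(4)(0)/4! = -1/2.

-1/2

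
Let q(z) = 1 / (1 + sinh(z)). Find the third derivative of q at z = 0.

Use the geometric series for the reciprocal, then substitute.
The coefficient of z^3 in the expansion is -7/6, so q′′′(0) = 3! * (-7/6) = -7.

-7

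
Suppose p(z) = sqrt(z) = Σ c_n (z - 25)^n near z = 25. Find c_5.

7/500000000

Apply the Taylor formula c_k = f^(k)(a)/k!.
p(25) = 5
p′(25) = 1/10
p′′(25) = -1/500
p′′′(25) = 3/25000
p^(4)(25) = -3/250000
p^(5)(25) = 21/12500000
The Taylor polynomial is Σ p^(k)(25)/k! · (z - 25)^k.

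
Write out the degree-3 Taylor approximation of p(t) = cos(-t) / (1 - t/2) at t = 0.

Multiply the two series term by term and collect like powers.
p(0) = 1
p′(0) = 1/2
p′′(0) = -1/2
p′′′(0) = -3/4

-t^3/8 - t^2/4 + t/2 + 1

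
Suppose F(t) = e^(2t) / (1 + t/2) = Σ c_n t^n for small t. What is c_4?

5/16

Multiply the two series term by term and collect like powers.
F(0) = 1
F′(0) = 3/2
F′′(0) = 5/2
F′′′(0) = 17/4
F^(4)(0) = 15/2
So c_4 = F^(4)(0)/4! = 5/16.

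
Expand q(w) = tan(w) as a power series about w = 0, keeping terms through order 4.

q(0) = 0
q′(0) = 1
q′′(0) = 0
q′′′(0) = 2
q^(4)(0) = 0
Then c_k = q^(k)(0)/k! gives each Taylor coefficient.

w^3/3 + w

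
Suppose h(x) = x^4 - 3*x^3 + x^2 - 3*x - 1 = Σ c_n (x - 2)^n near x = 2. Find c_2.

7

[(x - 2)^0] = -11;  [(x - 2)^1] = -3;  [(x - 2)^2] = 7.
So c_2 = h′′(2)/2! = 7.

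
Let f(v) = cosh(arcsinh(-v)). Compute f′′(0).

Compose series: expand the inner function first, then feed it into the outer expansion.
The coefficient of v^2 in the expansion is 1/2, so f′′(0) = 2! * (1/2) = 1.

1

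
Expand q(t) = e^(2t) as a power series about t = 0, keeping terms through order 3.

4*t^3/3 + 2*t^2 + 2*t + 1

q(0) = 1
q′(0) = 2
q′′(0) = 4
q′′′(0) = 8
Then c_k = q^(k)(0)/k! gives each Taylor coefficient.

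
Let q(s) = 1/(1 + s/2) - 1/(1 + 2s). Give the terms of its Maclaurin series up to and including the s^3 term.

Expand each term separately and add.
q(0) = 0
q′(0) = 3/2
q′′(0) = -15/2
q′′′(0) = 189/4
Dividing each by k! gives the coefficients c_0, ..., c_3.

63*s^3/8 - 15*s^2/4 + 3*s/2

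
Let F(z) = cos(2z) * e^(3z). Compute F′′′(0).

-9

Multiply the two series term by term and collect like powers.
From the series, [z^3] F = -3/2; multiply by 3! = 6 to get -9.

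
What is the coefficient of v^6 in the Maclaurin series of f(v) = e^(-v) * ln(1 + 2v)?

Write out both Maclaurin series and multiply, keeping only the needed powers.
f(0) = 0
f′(0) = 2
f′′(0) = -8
f′′′(0) = 34
f^(4)(0) = -192
f^(5)(0) = 1458
f^(6)(0) = -14120
So c_6 = f^(6)(0)/6! = -353/18.

-353/18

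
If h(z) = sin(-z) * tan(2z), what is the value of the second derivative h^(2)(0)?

Multiply the two series term by term and collect like powers.
The coefficient of z^2 in the expansion is -2, so h′′(0) = 2! * (-2) = -4.

-4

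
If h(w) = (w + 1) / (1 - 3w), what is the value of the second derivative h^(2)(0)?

Distribute the polynomial across the series and collect like powers.
From the series, [w^2] h = 12; multiply by 2! = 2 to get 24.

24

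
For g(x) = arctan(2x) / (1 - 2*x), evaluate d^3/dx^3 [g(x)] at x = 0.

32

Use 1/(1 - r) = Σ r^k on the denominator, then take the Cauchy product.
The coefficient of x^3 in the expansion is 16/3, so g′′′(0) = 3! * (16/3) = 32.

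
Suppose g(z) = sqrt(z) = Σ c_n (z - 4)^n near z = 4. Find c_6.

-21/2097152

g(4) = 2
g′(4) = 1/4
g′′(4) = -1/32
g′′′(4) = 3/256
g^(4)(4) = -15/2048
g^(5)(4) = 105/16384
g^(6)(4) = -945/131072
So c_6 = g^(6)(4)/6! = -21/2097152.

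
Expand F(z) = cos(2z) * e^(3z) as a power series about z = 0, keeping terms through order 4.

Multiply the two series term by term and collect like powers.
F(0) = 1
F′(0) = 3
F′′(0) = 5
F′′′(0) = -9
F^(4)(0) = -119

-119*z^4/24 - 3*z^3/2 + 5*z^2/2 + 3*z + 1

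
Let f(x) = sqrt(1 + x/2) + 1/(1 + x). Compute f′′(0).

31/16

Combine the two series term by term.
The coefficient of x^2 in the expansion is 31/32, so f′′(0) = 2! * (31/32) = 31/16.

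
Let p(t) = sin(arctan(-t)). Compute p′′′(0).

3

Plug the Maclaurin series of the inner function into that of the outer and collect terms.
From the series, [t^3] p = 1/2; multiply by 3! = 6 to get 3.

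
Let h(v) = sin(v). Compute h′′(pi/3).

The coefficient of (v - pi/3)^2 in the expansion is -sqrt(3)/4, so h′′(pi/3) = 2! * (-sqrt(3)/4) = -sqrt(3)/2.

-sqrt(3)/2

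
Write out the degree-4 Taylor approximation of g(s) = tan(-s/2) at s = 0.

-s^3/24 - s/2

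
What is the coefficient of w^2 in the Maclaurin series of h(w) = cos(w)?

-1/2

h(0) = 1
h′(0) = 0
h′′(0) = -1
Dividing each by k! gives the coefficients c_0, ..., c_2.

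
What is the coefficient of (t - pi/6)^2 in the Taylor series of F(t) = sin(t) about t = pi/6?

-1/4

F(pi/6) = 1/2
F′(pi/6) = sqrt(3)/2
F′′(pi/6) = -1/2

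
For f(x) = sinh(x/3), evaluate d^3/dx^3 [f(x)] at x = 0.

The coefficient of x^3 in the expansion is 1/162, so f′′′(0) = 3! * (1/162) = 1/27.

1/27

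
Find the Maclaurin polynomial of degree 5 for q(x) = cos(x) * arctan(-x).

-49*x^5/120 + 5*x^3/6 - x

Multiply the two series term by term and collect like powers.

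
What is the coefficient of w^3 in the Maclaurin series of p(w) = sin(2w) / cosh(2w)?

Write the quotient as an unknown series and match coefficients against numerator = denominator · series.
p(0) = 0
p′(0) = 2
p′′(0) = 0
p′′′(0) = -32
The Taylor polynomial is Σ p^(k)(0)/k! · w^k.

-16/3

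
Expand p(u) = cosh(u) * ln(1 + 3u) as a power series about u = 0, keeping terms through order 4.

Write out both Maclaurin series and multiply, keeping only the needed powers.
[u^0] = 0;  [u^1] = 3;  [u^2] = -9/2;  [u^3] = 21/2;  [u^4] = -45/2.

-45*u^4/2 + 21*u^3/2 - 9*u^2/2 + 3*u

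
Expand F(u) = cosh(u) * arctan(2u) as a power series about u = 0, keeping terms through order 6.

103*u^5/20 - 5*u^3/3 + 2*u

Multiply the two series term by term and collect like powers.
F(0) = 0
F′(0) = 2
F′′(0) = 0
F′′′(0) = -10
F^(4)(0) = 0
F^(5)(0) = 618
F^(6)(0) = 0
Then c_k = F^(k)(0)/k! gives each Taylor coefficient.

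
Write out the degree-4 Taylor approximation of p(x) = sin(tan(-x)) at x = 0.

Let u equal the inner series; expand the outer function in u and truncate.
p(0) = 0
p′(0) = -1
p′′(0) = 0
p′′′(0) = -1
p^(4)(0) = 0
The Taylor polynomial is Σ p^(k)(0)/k! · x^k.

-x^3/6 - x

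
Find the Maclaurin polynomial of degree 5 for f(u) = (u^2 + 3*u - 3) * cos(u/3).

u^5/648 - 37*u^4/648 - u^3/6 + 7*u^2/6 + 3*u - 3

Shift and add copies of the series according to the polynomial's terms.
[u^0] = -3;  [u^1] = 3;  [u^2] = 7/6;  [u^3] = -1/6;  [u^4] = -37/648;  [u^5] = 1/648.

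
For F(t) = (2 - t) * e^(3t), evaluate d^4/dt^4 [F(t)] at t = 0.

Multiply each power in the prefactor through the base expansion.
The coefficient of t^4 in the expansion is 9/4, so F^(4)(0) = 4! * (9/4) = 54.

54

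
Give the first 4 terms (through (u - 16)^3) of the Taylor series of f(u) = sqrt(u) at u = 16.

(u - 16)^3/16384 - (u - 16)^2/512 + (u - 16)/8 + 4

f(16) = 4
f′(16) = 1/8
f′′(16) = -1/256
f′′′(16) = 3/8192
Dividing each by k! gives the coefficients c_0, ..., c_3.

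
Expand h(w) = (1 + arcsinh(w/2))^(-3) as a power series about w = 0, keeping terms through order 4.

Plug the Maclaurin series of the inner function into that of the outer and collect terms.
h(0) = 1
h′(0) = -3/2
h′′(0) = 3
h′′′(0) = -57/8
h^(4)(0) = 39/2

13*w^4/16 - 19*w^3/16 + 3*w^2/2 - 3*w/2 + 1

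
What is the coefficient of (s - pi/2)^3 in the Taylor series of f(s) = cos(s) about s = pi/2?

1/6

Apply the Taylor formula c_k = f^(k)(a)/k!.
So c_3 = f′′′(pi/2)/3! = 1/6.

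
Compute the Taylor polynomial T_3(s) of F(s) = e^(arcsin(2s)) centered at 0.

8*s^3/3 + 2*s^2 + 2*s + 1

Let u equal the inner series; expand the outer function in u and truncate.
F(0) = 1
F′(0) = 2
F′′(0) = 4
F′′′(0) = 16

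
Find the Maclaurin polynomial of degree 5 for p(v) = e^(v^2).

p(0) = 1
p′(0) = 0
p′′(0) = 2
p′′′(0) = 0
p^(4)(0) = 12
p^(5)(0) = 0
The Taylor polynomial is Σ p^(k)(0)/k! · v^k.

v^4/2 + v^2 + 1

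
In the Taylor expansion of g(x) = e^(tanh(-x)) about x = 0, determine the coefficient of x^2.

1/2

Compose series: expand the inner function first, then feed it into the outer expansion.
g(0) = 1
g′(0) = -1
g′′(0) = 1
Dividing each by k! gives the coefficients c_0, ..., c_2.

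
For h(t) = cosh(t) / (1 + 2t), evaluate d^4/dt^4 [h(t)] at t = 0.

Multiply the two series term by term and collect like powers.
The coefficient of t^4 in the expansion is 433/24, so h^(4)(0) = 4! * (433/24) = 433.

433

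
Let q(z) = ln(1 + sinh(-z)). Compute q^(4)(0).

Compose series: expand the inner function first, then feed it into the outer expansion.
From the series, [z^4] q = -5/12; multiply by 4! = 24 to get -10.

-10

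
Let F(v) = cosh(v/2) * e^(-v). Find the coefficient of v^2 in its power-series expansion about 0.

5/8

Expand each factor separately, then convolve coefficients.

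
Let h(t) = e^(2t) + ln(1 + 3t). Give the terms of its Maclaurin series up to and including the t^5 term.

Expand each term separately and add.
h(0) = 1
h′(0) = 5
h′′(0) = -5
h′′′(0) = 62
h^(4)(0) = -470
h^(5)(0) = 5864

733*t^5/15 - 235*t^4/12 + 31*t^3/3 - 5*t^2/2 + 5*t + 1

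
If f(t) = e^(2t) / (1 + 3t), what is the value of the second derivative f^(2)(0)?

10

Multiply the two series term by term and collect like powers.
The coefficient of t^2 in the expansion is 5, so f′′(0) = 2! * (5) = 10.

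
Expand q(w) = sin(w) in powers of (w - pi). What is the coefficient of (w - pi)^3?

1/6

q(pi) = 0
q′(pi) = -1
q′′(pi) = 0
q′′′(pi) = 1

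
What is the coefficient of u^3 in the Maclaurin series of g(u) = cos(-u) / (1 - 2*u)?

Multiply the numerator's expansion by the denominator's geometric series.
So c_3 = g′′′(0)/3! = 7.

7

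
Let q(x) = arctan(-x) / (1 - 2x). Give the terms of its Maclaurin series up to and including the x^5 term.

Take the Cauchy product of the two expansions.
q(0) = 0
q′(0) = -1
q′′(0) = -4
q′′′(0) = -22
q^(4)(0) = -176
q^(5)(0) = -1784

-223*x^5/15 - 22*x^4/3 - 11*x^3/3 - 2*x^2 - x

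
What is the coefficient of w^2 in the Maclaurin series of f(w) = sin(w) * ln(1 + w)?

Take the Cauchy product of the two expansions.
[w^0] = 0;  [w^1] = 0;  [w^2] = 1.

1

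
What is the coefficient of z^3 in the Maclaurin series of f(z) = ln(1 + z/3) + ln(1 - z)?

Combine the two series term by term.

-26/81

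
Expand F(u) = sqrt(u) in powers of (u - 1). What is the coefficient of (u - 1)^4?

-5/128

F(1) = 1
F′(1) = 1/2
F′′(1) = -1/4
F′′′(1) = 3/8
F^(4)(1) = -15/16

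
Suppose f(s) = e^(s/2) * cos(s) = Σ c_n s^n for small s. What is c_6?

Expand each factor separately, then convolve coefficients.
[s^0] = 1;  [s^1] = 1/2;  [s^2] = -3/8;  [s^3] = -11/48;  [s^4] = -7/384;  [s^5] = 41/3840;  [s^6] = 13/5120.
So c_6 = f^(6)(0)/6! = 13/5120.

13/5120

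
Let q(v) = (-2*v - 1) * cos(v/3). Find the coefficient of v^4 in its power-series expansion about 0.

Multiply each power in the prefactor through the base expansion.
q(0) = -1
q′(0) = -2
q′′(0) = 1/9
q′′′(0) = 2/3
q^(4)(0) = -1/81
So c_4 = q^(4)(0)/4! = -1/1944.

-1/1944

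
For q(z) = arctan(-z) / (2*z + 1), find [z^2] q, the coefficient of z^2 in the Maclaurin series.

2

Multiply the numerator's expansion by the denominator's geometric series.
[z^0] = 0;  [z^1] = -1;  [z^2] = 2.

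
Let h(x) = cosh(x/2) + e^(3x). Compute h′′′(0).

Add the two expansions coefficient-wise.
The coefficient of x^3 in the expansion is 9/2, so h′′′(0) = 3! * (9/2) = 27.

27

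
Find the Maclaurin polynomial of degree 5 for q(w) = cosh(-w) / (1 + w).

-37*w^5/24 + 37*w^4/24 - 3*w^3/2 + 3*w^2/2 - w + 1

Write out both Maclaurin series and multiply, keeping only the needed powers.
q(0) = 1
q′(0) = -1
q′′(0) = 3
q′′′(0) = -9
q^(4)(0) = 37
q^(5)(0) = -185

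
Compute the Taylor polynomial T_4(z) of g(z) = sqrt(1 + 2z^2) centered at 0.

-z^4/2 + z^2 + 1

Apply the Taylor formula c_k = f^(k)(a)/k!.
[z^0] = 1;  [z^1] = 0;  [z^2] = 1;  [z^3] = 0;  [z^4] = -1/2.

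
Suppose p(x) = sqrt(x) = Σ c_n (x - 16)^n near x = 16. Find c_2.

Compute the successive derivatives at the expansion point and divide by k!.

-1/512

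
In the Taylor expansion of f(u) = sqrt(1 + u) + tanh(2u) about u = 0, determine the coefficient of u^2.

-1/8

Expand each term separately and add.
f(0) = 1
f′(0) = 5/2
f′′(0) = -1/4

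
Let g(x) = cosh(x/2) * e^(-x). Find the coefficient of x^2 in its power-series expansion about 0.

Expand each factor separately, then convolve coefficients.

5/8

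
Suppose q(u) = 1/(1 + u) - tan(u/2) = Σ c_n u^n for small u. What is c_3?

Combine the two series term by term.
So c_3 = q′′′(0)/3! = -25/24.

-25/24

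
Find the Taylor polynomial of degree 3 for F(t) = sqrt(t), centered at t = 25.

[(t - 25)^0] = 5;  [(t - 25)^1] = 1/10;  [(t - 25)^2] = -1/1000;  [(t - 25)^3] = 1/50000.

(t - 25)^3/50000 - (t - 25)^2/1000 + (t - 25)/10 + 5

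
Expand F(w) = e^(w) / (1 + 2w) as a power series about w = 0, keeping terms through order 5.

Expand each factor separately, then convolve coefficients.
F(0) = 1
F′(0) = -1
F′′(0) = 5
F′′′(0) = -29
F^(4)(0) = 233
F^(5)(0) = -2329
Then c_k = F^(k)(0)/k! gives each Taylor coefficient.

-2329*w^5/120 + 233*w^4/24 - 29*w^3/6 + 5*w^2/2 - w + 1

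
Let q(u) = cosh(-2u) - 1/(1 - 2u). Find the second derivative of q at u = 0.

-4

Add the two expansions coefficient-wise.
The coefficient of u^2 in the expansion is -2, so q′′(0) = 2! * (-2) = -4.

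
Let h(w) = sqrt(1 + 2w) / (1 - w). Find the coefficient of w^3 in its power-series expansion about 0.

2

Expand each factor separately, then convolve coefficients.
h(0) = 1
h′(0) = 2
h′′(0) = 3
h′′′(0) = 12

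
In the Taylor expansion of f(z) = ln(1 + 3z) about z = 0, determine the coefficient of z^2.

-9/2

f(0) = 0
f′(0) = 3
f′′(0) = -9
Then c_k = f^(k)(0)/k! gives each Taylor coefficient.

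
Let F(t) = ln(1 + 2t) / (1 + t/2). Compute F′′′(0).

25

Expand each factor separately, then convolve coefficients.
From the series, [t^3] F = 25/6; multiply by 3! = 6 to get 25.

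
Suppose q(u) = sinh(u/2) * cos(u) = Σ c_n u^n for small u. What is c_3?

Write out both Maclaurin series and multiply, keeping only the needed powers.
[u^0] = 0;  [u^1] = 1/2;  [u^2] = 0;  [u^3] = -11/48.

-11/48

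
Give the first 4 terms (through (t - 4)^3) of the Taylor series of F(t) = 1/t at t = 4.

-(t - 4)^3/256 + (t - 4)^2/64 - (t - 4)/16 + 1/4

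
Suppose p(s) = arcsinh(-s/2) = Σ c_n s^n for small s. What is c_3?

1/48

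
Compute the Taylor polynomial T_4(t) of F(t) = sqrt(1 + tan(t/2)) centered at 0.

-47*t^4/6144 + 11*t^3/384 - t^2/32 + t/4 + 1

Plug the Maclaurin series of the inner function into that of the outer and collect terms.
F(0) = 1
F′(0) = 1/4
F′′(0) = -1/16
F′′′(0) = 11/64
F^(4)(0) = -47/256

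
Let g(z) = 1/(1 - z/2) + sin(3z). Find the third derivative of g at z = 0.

-105/4

Expand each term separately and add.
The coefficient of z^3 in the expansion is -35/8, so g′′′(0) = 3! * (-35/8) = -105/4.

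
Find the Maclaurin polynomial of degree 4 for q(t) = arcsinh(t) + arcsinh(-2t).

7*t^3/6 - t

Add the two expansions coefficient-wise.
q(0) = 0
q′(0) = -1
q′′(0) = 0
q′′′(0) = 7
q^(4)(0) = 0
Dividing each by k! gives the coefficients c_0, ..., c_4.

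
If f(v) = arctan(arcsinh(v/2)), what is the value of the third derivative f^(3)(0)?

-3/8

Substitute the inner expansion into the outer series and collect powers.
The coefficient of v^3 in the expansion is -1/16, so f′′′(0) = 3! * (-1/16) = -3/8.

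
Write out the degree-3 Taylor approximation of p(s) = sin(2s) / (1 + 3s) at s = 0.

Write out both Maclaurin series and multiply, keeping only the needed powers.
[s^0] = 0;  [s^1] = 2;  [s^2] = -6;  [s^3] = 50/3.

50*s^3/3 - 6*s^2 + 2*s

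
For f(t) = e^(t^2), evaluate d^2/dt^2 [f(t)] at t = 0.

2

The coefficient of t^2 in the expansion is 1, so f′′(0) = 2! * (1) = 2.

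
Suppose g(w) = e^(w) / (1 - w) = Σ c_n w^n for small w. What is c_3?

Expand 1/(denominator) as a geometric series and multiply by the numerator's series.
g(0) = 1
g′(0) = 2
g′′(0) = 5
g′′′(0) = 16
So c_3 = g′′′(0)/3! = 8/3.

8/3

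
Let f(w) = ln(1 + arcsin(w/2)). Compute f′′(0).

-1/4

Let u equal the inner series; expand the outer function in u and truncate.
From the series, [w^2] f = -1/8; multiply by 2! = 2 to get -1/4.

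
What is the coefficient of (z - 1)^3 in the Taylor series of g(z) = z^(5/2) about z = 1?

5/16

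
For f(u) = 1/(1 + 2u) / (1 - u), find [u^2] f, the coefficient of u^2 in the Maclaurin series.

3

Write out both Maclaurin series and multiply, keeping only the needed powers.
f(0) = 1
f′(0) = -1
f′′(0) = 6
Then c_k = f^(k)(0)/k! gives each Taylor coefficient.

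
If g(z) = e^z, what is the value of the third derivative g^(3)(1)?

e

The coefficient of (z - 1)^3 in the expansion is e/6, so g′′′(1) = 3! * (e/6) = e.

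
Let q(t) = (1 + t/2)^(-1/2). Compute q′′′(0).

-15/64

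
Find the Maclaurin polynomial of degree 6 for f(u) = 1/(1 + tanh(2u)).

128*u^6/45 - 64*u^5/15 + 16*u^4/3 - 16*u^3/3 + 4*u^2 - 2*u + 1

Plug the Maclaurin series of the inner function into that of the outer and collect terms.
[u^0] = 1;  [u^1] = -2;  [u^2] = 4;  [u^3] = -16/3;  [u^4] = 16/3;  [u^5] = -64/15;  [u^6] = 128/45.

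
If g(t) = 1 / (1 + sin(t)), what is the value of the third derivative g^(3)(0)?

Expand as Σ (-1)^k u^k with u equal to the inner function's series.
The coefficient of t^3 in the expansion is -5/6, so g′′′(0) = 3! * (-5/6) = -5.

-5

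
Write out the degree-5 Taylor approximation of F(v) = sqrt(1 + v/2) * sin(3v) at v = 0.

Write out both Maclaurin series and multiply, keeping only the needed powers.
F(0) = 0
F′(0) = 3
F′′(0) = 3/2
F′′′(0) = -441/16
F^(4)(0) = -423/16
F^(5)(0) = 66303/256
Then c_k = F^(k)(0)/k! gives each Taylor coefficient.

22101*v^5/10240 - 141*v^4/128 - 147*v^3/32 + 3*v^2/4 + 3*v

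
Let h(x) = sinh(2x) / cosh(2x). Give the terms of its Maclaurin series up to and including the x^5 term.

Write the quotient as an unknown series and match coefficients against numerator = denominator · series.

64*x^5/15 - 8*x^3/3 + 2*x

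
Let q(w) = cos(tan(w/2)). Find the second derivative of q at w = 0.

Let u equal the inner series; expand the outer function in u and truncate.
The coefficient of w^2 in the expansion is -1/8, so q′′(0) = 2! * (-1/8) = -1/4.

-1/4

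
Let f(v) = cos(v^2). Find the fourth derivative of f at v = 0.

Apply the Taylor formula c_k = f^(k)(a)/k!.
From the series, [v^4] f = -1/2; multiply by 4! = 24 to get -12.

-12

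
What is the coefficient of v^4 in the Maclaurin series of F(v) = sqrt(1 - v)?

-5/128

[v^0] = 1;  [v^1] = -1/2;  [v^2] = -1/8;  [v^3] = -1/16;  [v^4] = -5/128.
So c_4 = F^(4)(0)/4! = -5/128.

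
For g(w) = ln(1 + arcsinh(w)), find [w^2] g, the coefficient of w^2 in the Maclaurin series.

Plug the Maclaurin series of the inner function into that of the outer and collect terms.
g(0) = 0
g′(0) = 1
g′′(0) = -1
Then c_k = g^(k)(0)/k! gives each Taylor coefficient.

-1/2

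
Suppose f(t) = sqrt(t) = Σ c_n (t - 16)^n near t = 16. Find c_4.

-5/2097152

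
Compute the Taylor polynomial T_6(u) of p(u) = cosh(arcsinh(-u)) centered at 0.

Let u equal the inner series; expand the outer function in u and truncate.
p(0) = 1
p′(0) = 0
p′′(0) = 1
p′′′(0) = 0
p^(4)(0) = -3
p^(5)(0) = 0
p^(6)(0) = 45

u^6/16 - u^4/8 + u^2/2 + 1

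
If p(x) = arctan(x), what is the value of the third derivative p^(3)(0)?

-2

Compute the successive derivatives at the expansion point and divide by k!.
The coefficient of x^3 in the expansion is -1/3, so p′′′(0) = 3! * (-1/3) = -2.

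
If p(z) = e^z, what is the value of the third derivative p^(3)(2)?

e^(2)

Use the known series and substitute for the argument.
The coefficient of (z - 2)^3 in the expansion is e^(2)/6, so p′′′(2) = 3! * (e^(2)/6) = e^(2).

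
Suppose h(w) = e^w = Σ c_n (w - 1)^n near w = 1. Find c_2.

[(w - 1)^0] = e;  [(w - 1)^1] = e;  [(w - 1)^2] = e/2.

e/2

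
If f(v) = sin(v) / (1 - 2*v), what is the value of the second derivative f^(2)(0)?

Multiply the numerator's expansion by the denominator's geometric series.
The coefficient of v^2 in the expansion is 2, so f′′(0) = 2! * (2) = 4.

4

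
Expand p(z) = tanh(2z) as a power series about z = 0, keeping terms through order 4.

-8*z^3/3 + 2*z

Compute the successive derivatives at the expansion point and divide by k!.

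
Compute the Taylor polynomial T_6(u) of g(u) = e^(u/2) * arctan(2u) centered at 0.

3623*u^6/1152 + 1943*u^5/320 - 31*u^4/24 - 29*u^3/12 + u^2 + 2*u

Write out both Maclaurin series and multiply, keeping only the needed powers.
g(0) = 0
g′(0) = 2
g′′(0) = 2
g′′′(0) = -29/2
g^(4)(0) = -31
g^(5)(0) = 5829/8
g^(6)(0) = 18115/8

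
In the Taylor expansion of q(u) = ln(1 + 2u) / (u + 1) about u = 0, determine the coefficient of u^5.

256/15

Use 1/(1 - r) = Σ r^k on the denominator, then take the Cauchy product.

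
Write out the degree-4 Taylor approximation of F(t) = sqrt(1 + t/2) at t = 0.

F(0) = 1
F′(0) = 1/4
F′′(0) = -1/16
F′′′(0) = 3/64
F^(4)(0) = -15/256
Then c_k = F^(k)(0)/k! gives each Taylor coefficient.

-5*t^4/2048 + t^3/128 - t^2/32 + t/4 + 1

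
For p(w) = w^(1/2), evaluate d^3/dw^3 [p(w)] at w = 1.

The coefficient of (w - 1)^3 in the expansion is 1/16, so p′′′(1) = 3! * (1/16) = 3/8.

3/8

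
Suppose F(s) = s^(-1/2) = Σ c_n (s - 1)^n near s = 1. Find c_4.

35/128

Differentiate repeatedly and evaluate at the center.
[(s - 1)^0] = 1;  [(s - 1)^1] = -1/2;  [(s - 1)^2] = 3/8;  [(s - 1)^3] = -5/16;  [(s - 1)^4] = 35/128.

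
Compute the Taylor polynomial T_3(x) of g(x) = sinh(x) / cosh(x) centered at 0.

Divide the numerator series by the denominator series (power-series long division).
[x^0] = 0;  [x^1] = 1;  [x^2] = 0;  [x^3] = -1/3.

-x^3/3 + x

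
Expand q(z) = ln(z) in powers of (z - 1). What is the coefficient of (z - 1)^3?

Use the known series and substitute for the argument.
q(1) = 0
q′(1) = 1
q′′(1) = -1
q′′′(1) = 2

1/3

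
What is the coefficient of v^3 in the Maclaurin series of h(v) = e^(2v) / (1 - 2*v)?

Expand 1/(denominator) as a geometric series and multiply by the numerator's series.
h(0) = 1
h′(0) = 4
h′′(0) = 20
h′′′(0) = 128
So c_3 = h′′′(0)/3! = 64/3.

64/3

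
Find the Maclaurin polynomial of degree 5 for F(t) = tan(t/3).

2*t^5/3645 + t^3/81 + t/3

F(0) = 0
F′(0) = 1/3
F′′(0) = 0
F′′′(0) = 2/27
F^(4)(0) = 0
F^(5)(0) = 16/243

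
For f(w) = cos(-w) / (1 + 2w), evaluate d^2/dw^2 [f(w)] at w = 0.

7

Write out both Maclaurin series and multiply, keeping only the needed powers.
From the series, [w^2] f = 7/2; multiply by 2! = 2 to get 7.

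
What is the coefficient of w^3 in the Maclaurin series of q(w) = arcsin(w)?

1/6

[w^0] = 0;  [w^1] = 1;  [w^2] = 0;  [w^3] = 1/6.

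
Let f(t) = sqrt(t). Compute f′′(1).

-1/4

The coefficient of (t - 1)^2 in the expansion is -1/8, so f′′(1) = 2! * (-1/8) = -1/4.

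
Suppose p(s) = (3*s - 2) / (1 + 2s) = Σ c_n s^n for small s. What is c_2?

Shift and add copies of the series according to the polynomial's terms.
So c_2 = p′′(0)/2! = -14.

-14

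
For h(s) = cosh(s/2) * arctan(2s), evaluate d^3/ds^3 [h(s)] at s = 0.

Multiply the two series term by term and collect like powers.
From the series, [s^3] h = -29/12; multiply by 3! = 6 to get -29/2.

-29/2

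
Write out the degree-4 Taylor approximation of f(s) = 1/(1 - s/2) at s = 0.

s^4/16 + s^3/8 + s^2/4 + s/2 + 1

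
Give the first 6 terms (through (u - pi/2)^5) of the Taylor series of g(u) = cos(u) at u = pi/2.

Apply the Taylor formula c_k = f^(k)(a)/k!.

-(u - pi/2)^5/120 + (u - pi/2)^3/6 - (u - pi/2)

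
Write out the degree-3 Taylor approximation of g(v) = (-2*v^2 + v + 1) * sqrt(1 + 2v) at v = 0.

-2*v^3 - 3*v^2/2 + 2*v + 1

Multiply each power in the prefactor through the base expansion.
g(0) = 1
g′(0) = 2
g′′(0) = -3
g′′′(0) = -12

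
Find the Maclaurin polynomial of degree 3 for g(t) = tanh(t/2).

-t^3/24 + t/2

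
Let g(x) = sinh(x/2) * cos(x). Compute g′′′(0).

Write out both Maclaurin series and multiply, keeping only the needed powers.
From the series, [x^3] g = -11/48; multiply by 3! = 6 to get -11/8.

-11/8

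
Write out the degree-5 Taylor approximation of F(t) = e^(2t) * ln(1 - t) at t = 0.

-27*t^5/10 - 13*t^4/4 - 10*t^3/3 - 5*t^2/2 - t

Expand each factor separately, then convolve coefficients.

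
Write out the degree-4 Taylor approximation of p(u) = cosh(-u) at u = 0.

Differentiate repeatedly and evaluate at the center.
[u^0] = 1;  [u^1] = 0;  [u^2] = 1/2;  [u^3] = 0;  [u^4] = 1/24.

u^4/24 + u^2/2 + 1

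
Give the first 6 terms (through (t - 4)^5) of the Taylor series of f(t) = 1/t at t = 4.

-(t - 4)^5/4096 + (t - 4)^4/1024 - (t - 4)^3/256 + (t - 4)^2/64 - (t - 4)/16 + 1/4

Use the known series and substitute for the argument.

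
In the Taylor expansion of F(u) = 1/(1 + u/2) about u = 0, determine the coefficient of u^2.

F(0) = 1
F′(0) = -1/2
F′′(0) = 1/2

1/4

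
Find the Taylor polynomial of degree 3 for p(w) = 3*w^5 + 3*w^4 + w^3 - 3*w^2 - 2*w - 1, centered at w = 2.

145*(w - 2)^3 + 315*(w - 2)^2 + 334*(w - 2) + 135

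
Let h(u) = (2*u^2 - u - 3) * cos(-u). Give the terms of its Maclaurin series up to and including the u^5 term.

-u^5/24 - 9*u^4/8 + u^3/2 + 7*u^2/2 - u - 3

Distribute the polynomial across the series and collect like powers.
h(0) = -3
h′(0) = -1
h′′(0) = 7
h′′′(0) = 3
h^(4)(0) = -27
h^(5)(0) = -5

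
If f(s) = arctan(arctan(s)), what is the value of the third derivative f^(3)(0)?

-4

Compose series: expand the inner function first, then feed it into the outer expansion.
The coefficient of s^3 in the expansion is -2/3, so f′′′(0) = 3! * (-2/3) = -4.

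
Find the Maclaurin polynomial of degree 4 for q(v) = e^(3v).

Use the known series and substitute for the argument.
[v^0] = 1;  [v^1] = 3;  [v^2] = 9/2;  [v^3] = 9/2;  [v^4] = 27/8.

27*v^4/8 + 9*v^3/2 + 9*v^2/2 + 3*v + 1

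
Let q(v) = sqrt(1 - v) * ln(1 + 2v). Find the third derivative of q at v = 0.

41/2

Expand each factor separately, then convolve coefficients.
From the series, [v^3] q = 41/12; multiply by 3! = 6 to get 41/2.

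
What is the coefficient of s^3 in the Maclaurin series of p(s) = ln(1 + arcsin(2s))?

Substitute the inner expansion into the outer series and collect powers.
p(0) = 0
p′(0) = 2
p′′(0) = -4
p′′′(0) = 24

4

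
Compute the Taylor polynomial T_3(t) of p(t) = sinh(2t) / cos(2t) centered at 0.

Invert the denominator's series and multiply.
[t^0] = 0;  [t^1] = 2;  [t^2] = 0;  [t^3] = 16/3.

16*t^3/3 + 2*t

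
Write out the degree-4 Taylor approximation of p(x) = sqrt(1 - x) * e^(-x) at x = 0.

Write out both Maclaurin series and multiply, keeping only the needed powers.
p(0) = 1
p′(0) = -3/2
p′′(0) = 7/4
p′′′(0) = -17/8
p^(4)(0) = 33/16

11*x^4/128 - 17*x^3/48 + 7*x^2/8 - 3*x/2 + 1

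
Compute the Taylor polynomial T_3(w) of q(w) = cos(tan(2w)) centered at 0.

1 - 2*w^2

Substitute the inner expansion into the outer series and collect powers.
[w^0] = 1;  [w^1] = 0;  [w^2] = -2;  [w^3] = 0.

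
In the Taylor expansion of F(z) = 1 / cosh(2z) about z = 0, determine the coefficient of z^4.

10/3

Write the quotient as an unknown series and match coefficients against numerator = denominator · series.
F(0) = 1
F′(0) = 0
F′′(0) = -4
F′′′(0) = 0
F^(4)(0) = 80
So c_4 = F^(4)(0)/4! = 10/3.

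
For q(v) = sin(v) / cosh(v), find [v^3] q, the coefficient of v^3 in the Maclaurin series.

-2/3

Write the quotient as an unknown series and match coefficients against numerator = denominator · series.
q(0) = 0
q′(0) = 1
q′′(0) = 0
q′′′(0) = -4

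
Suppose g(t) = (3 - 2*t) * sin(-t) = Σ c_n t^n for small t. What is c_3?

Distribute the polynomial across the series and collect like powers.
[t^0] = 0;  [t^1] = -3;  [t^2] = 2;  [t^3] = 1/2.
So c_3 = g′′′(0)/3! = 1/2.

1/2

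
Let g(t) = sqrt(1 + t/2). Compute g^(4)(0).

Apply the Taylor formula c_k = f^(k)(a)/k!.
The coefficient of t^4 in the expansion is -5/2048, so g^(4)(0) = 4! * (-5/2048) = -15/256.

-15/256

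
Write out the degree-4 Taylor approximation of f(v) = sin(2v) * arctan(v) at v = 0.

-2*v^4 + 2*v^2

Expand each factor separately, then convolve coefficients.
f(0) = 0
f′(0) = 0
f′′(0) = 4
f′′′(0) = 0
f^(4)(0) = -48
The Taylor polynomial is Σ f^(k)(0)/k! · v^k.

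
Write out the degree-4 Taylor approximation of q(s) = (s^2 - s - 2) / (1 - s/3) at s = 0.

4*s^4/81 + 4*s^3/27 + 4*s^2/9 - 5*s/3 - 2

Multiply each power in the prefactor through the base expansion.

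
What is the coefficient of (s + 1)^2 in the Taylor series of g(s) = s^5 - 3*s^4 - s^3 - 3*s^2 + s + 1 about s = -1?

g(-1) = -6
g′(-1) = 21
g′′(-1) = -56
So c_2 = g′′(-1)/2! = -28.

-28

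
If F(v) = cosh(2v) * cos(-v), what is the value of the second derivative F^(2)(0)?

3

Write out both Maclaurin series and multiply, keeping only the needed powers.
The coefficient of v^2 in the expansion is 3/2, so F′′(0) = 2! * (3/2) = 3.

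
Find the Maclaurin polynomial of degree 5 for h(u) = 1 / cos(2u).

10*u^4/3 + 2*u^2 + 1

Divide the numerator series by the denominator series (power-series long division).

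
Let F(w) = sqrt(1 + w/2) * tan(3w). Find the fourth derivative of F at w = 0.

Write out both Maclaurin series and multiply, keeping only the needed powers.
From the series, [w^4] F = 291/128; multiply by 4! = 24 to get 873/16.

873/16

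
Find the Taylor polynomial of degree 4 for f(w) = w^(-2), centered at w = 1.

5*(w - 1)^4 - 4*(w - 1)^3 + 3*(w - 1)^2 - 2*(w - 1) + 1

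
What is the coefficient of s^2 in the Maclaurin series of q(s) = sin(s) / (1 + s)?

Take the Cauchy product of the two expansions.
q(0) = 0
q′(0) = 1
q′′(0) = -2
Then c_k = q^(k)(0)/k! gives each Taylor coefficient.

-1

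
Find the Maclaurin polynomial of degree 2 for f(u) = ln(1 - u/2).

f(0) = 0
f′(0) = -1/2
f′′(0) = -1/4

-u^2/8 - u/2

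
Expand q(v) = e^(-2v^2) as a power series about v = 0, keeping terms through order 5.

[v^0] = 1;  [v^1] = 0;  [v^2] = -2;  [v^3] = 0;  [v^4] = 2;  [v^5] = 0.

2*v^4 - 2*v^2 + 1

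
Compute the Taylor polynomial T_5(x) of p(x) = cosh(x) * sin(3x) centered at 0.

Multiply the two series term by term and collect like powers.
[x^0] = 0;  [x^1] = 3;  [x^2] = 0;  [x^3] = -3;  [x^4] = 0;  [x^5] = -1/10.

-x^5/10 - 3*x^3 + 3*x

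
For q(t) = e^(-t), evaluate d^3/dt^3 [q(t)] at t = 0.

-1

The coefficient of t^3 in the expansion is -1/6, so q′′′(0) = 3! * (-1/6) = -1.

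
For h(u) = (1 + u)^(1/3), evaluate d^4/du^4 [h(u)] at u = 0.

The coefficient of u^4 in the expansion is -10/243, so h^(4)(0) = 4! * (-10/243) = -80/81.

-80/81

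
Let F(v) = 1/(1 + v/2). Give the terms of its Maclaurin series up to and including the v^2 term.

v^2/4 - v/2 + 1

F(0) = 1
F′(0) = -1/2
F′′(0) = 1/2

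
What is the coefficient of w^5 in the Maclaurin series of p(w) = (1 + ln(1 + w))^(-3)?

-741/10

Substitute the inner expansion into the outer series and collect powers.
p(0) = 1
p′(0) = -3
p′′(0) = 15
p′′′(0) = -102
p^(4)(0) = 870
p^(5)(0) = -8892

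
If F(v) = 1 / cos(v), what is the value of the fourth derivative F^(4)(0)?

Write the quotient as an unknown series and match coefficients against numerator = denominator · series.
The coefficient of v^4 in the expansion is 5/24, so F^(4)(0) = 4! * (5/24) = 5.

5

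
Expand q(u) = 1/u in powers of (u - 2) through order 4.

q(2) = 1/2
q′(2) = -1/4
q′′(2) = 1/4
q′′′(2) = -3/8
q^(4)(2) = 3/4

(u - 2)^4/32 - (u - 2)^3/16 + (u - 2)^2/8 - (u - 2)/4 + 1/2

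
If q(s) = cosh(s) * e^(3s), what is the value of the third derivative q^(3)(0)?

36

Expand each factor separately, then convolve coefficients.
The coefficient of s^3 in the expansion is 6, so q′′′(0) = 3! * (6) = 36.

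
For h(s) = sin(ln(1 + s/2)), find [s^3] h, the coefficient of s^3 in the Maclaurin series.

1/48

Plug the Maclaurin series of the inner function into that of the outer and collect terms.
[s^0] = 0;  [s^1] = 1/2;  [s^2] = -1/8;  [s^3] = 1/48.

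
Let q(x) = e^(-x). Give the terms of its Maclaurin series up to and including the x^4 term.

x^4/24 - x^3/6 + x^2/2 - x + 1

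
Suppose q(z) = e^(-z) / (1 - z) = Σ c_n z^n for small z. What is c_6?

Take the Cauchy product of the two expansions.
[z^0] = 1;  [z^1] = 0;  [z^2] = 1/2;  [z^3] = 1/3;  [z^4] = 3/8;  [z^5] = 11/30;  [z^6] = 53/144.
So c_6 = q^(6)(0)/6! = 53/144.

53/144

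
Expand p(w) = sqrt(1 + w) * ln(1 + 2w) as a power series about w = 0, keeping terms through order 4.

Expand each factor separately, then convolve coefficients.
p(0) = 0
p′(0) = 2
p′′(0) = -2
p′′′(0) = 17/2
p^(4)(0) = -55

-55*w^4/24 + 17*w^3/12 - w^2 + 2*w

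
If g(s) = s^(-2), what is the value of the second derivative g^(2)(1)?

From the series, [(s - 1)^2] g = 3; multiply by 2! = 2 to get 6.

6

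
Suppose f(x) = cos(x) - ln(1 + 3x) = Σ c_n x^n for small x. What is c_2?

Expand each term separately and add.
f(0) = 1
f′(0) = -3
f′′(0) = 8
Dividing each by k! gives the coefficients c_0, ..., c_2.

4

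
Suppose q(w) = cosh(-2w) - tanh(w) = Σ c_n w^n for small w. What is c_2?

2

Expand each term separately and add.
q(0) = 1
q′(0) = -1
q′′(0) = 4
Dividing each by k! gives the coefficients c_0, ..., c_2.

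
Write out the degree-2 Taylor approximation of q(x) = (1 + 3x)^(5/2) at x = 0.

135*x^2/8 + 15*x/2 + 1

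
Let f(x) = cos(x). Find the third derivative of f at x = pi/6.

From the series, [(x - pi/6)^3] f = 1/12; multiply by 3! = 6 to get 1/2.

1/2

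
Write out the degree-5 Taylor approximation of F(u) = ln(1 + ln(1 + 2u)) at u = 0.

304*u^5/5 - 70*u^4/3 + 28*u^3/3 - 4*u^2 + 2*u

Substitute the inner expansion into the outer series and collect powers.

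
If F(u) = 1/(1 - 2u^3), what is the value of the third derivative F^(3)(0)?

From the series, [u^3] F = 2; multiply by 3! = 6 to get 12.

12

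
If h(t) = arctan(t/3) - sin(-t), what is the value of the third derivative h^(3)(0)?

Expand each term separately and add.
The coefficient of t^3 in the expansion is -29/162, so h′′′(0) = 3! * (-29/162) = -29/27.

-29/27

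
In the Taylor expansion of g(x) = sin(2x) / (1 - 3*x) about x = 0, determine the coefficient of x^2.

6

Multiply the numerator's expansion by the denominator's geometric series.
[x^0] = 0;  [x^1] = 2;  [x^2] = 6.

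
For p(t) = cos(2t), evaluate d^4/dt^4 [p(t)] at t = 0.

16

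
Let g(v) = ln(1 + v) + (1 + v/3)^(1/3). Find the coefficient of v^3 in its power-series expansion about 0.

734/2187

Expand each term separately and add.
g(0) = 1
g′(0) = 10/9
g′′(0) = -83/81
g′′′(0) = 1468/729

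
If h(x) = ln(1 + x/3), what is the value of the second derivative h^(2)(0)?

The coefficient of x^2 in the expansion is -1/18, so h′′(0) = 2! * (-1/18) = -1/9.

-1/9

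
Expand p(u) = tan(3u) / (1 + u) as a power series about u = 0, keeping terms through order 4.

Write out both Maclaurin series and multiply, keeping only the needed powers.
p(0) = 0
p′(0) = 3
p′′(0) = -6
p′′′(0) = 72
p^(4)(0) = -288
Dividing each by k! gives the coefficients c_0, ..., c_4.

-12*u^4 + 12*u^3 - 3*u^2 + 3*u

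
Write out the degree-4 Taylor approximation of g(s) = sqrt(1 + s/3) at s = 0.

g(0) = 1
g′(0) = 1/6
g′′(0) = -1/36
g′′′(0) = 1/72
g^(4)(0) = -5/432

-5*s^4/10368 + s^3/432 - s^2/72 + s/6 + 1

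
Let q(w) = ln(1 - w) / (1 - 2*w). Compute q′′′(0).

-32

Multiply the numerator's expansion by the denominator's geometric series.
The coefficient of w^3 in the expansion is -16/3, so q′′′(0) = 3! * (-16/3) = -32.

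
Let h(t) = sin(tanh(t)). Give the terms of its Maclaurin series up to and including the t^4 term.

Substitute the inner expansion into the outer series and collect powers.
[t^0] = 0;  [t^1] = 1;  [t^2] = 0;  [t^3] = -1/2;  [t^4] = 0.

-t^3/2 + t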